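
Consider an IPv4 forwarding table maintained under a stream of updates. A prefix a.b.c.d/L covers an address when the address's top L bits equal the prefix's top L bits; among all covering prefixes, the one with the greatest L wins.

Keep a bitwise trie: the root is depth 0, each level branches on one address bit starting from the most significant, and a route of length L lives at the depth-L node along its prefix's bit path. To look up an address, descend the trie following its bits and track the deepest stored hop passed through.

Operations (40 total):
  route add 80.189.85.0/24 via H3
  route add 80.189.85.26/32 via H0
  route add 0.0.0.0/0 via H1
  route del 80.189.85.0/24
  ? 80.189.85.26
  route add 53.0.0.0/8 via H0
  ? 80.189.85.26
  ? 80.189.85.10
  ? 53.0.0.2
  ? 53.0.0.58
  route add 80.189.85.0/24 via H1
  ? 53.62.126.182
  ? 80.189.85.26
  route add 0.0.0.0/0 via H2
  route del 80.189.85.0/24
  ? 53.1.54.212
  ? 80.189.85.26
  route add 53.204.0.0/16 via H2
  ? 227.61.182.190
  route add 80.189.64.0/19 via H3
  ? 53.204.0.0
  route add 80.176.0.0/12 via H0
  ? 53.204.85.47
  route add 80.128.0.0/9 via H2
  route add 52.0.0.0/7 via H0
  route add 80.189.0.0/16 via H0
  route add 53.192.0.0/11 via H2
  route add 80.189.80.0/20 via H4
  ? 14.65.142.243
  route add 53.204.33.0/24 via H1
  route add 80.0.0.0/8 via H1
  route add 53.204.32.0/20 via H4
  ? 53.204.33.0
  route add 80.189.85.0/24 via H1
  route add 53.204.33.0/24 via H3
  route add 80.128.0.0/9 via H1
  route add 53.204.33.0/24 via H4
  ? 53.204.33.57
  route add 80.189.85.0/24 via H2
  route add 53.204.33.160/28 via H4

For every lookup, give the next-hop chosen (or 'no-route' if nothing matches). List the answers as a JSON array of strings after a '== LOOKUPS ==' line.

Process each operation:
  add 80.189.85.0/24 -> H3 at depth 24
  add 80.189.85.26/32 -> H0 at depth 32
  add 0.0.0.0/0 -> H1 at depth 0
  - 80.189.85.0/24 clear@24
  lookup 80.189.85.26: bits 01010000101111010101010100011010 walk d0:H1→d1:-→d2:-→d3:-→d4:-→d5:-→d6:-→d7:-→d8:-→d9:-→d10:-→d11:-→d12:-→d13:-→d14:-→d15:-→d16:-→d17:-→d18:-→d19:-→d20:-→d21:-→d22:-→d23:-→d24:-→d25:-→d26:-→d27:-→d28:-→d29:-→d30:-→d31:-→d32:H0 -> H0
  add 53.0.0.0/8 -> H0 at depth 8
  lookup 80.189.85.26: bits 01010000101111010101010100011010 walk d0:H1→d1:-→d2:-→d3:-→d4:-→d5:-→d6:-→d7:-→d8:-→d9:-→d10:-→d11:-→d12:-→d13:-→d14:-→d15:-→d16:-→d17:-→d18:-→d19:-→d20:-→d21:-→d22:-→d23:-→d24:-→d25:-→d26:-→d27:-→d28:-→d29:-→d30:-→d31:-→d32:H0 -> H0
  lookup 80.189.85.10: bits 010100001011110101010101000 walk d0:H1→d1:-→d2:-→d3:-→d4:-→d5:-→d6:-→d7:-→d8:-→d9:-→d10:-→d11:-→d12:-→d13:-→d14:-→d15:-→d16:-→d17:-→d18:-→d19:-→d20:-→d21:-→d22:-→d23:-→d24:-→d25:-→d26:-→d27:- -> H1
  lookup 53.0.0.2: bits 00110101 walk d0:H1→d1:-→d2:-→d3:-→d4:-→d5:-→d6:-→d7:-→d8:H0 -> H0
  lookup 53.0.0.58: bits 00110101 walk d0:H1→d1:-→d2:-→d3:-→d4:-→d5:-→d6:-→d7:-→d8:H0 -> H0
  add 80.189.85.0/24 -> H1 at depth 24
  lookup 53.62.126.182: bits 00110101 walk d0:H1→d1:-→d2:-→d3:-→d4:-→d5:-→d6:-→d7:-→d8:H0 -> H0
  lookup 80.189.85.26: bits 01010000101111010101010100011010 walk d0:H1→d1:-→d2:-→d3:-→d4:-→d5:-→d6:-→d7:-→d8:-→d9:-→d10:-→d11:-→d12:-→d13:-→d14:-→d15:-→d16:-→d17:-→d18:-→d19:-→d20:-→d21:-→d22:-→d23:-→d24:H1→d25:-→d26:-→d27:-→d28:-→d29:-→d30:-→d31:-→d32:H0 -> H0
  add 0.0.0.0/0 -> H2 at depth 0
  - 80.189.85.0/24 clear@24
  lookup 53.1.54.212: bits 00110101 walk d0:H2→d1:-→d2:-→d3:-→d4:-→d5:-→d6:-→d7:-→d8:H0 -> H0
  lookup 80.189.85.26: bits 01010000101111010101010100011010 walk d0:H2→d1:-→d2:-→d3:-→d4:-→d5:-→d6:-→d7:-→d8:-→d9:-→d10:-→d11:-→d12:-→d13:-→d14:-→d15:-→d16:-→d17:-→d18:-→d19:-→d20:-→d21:-→d22:-→d23:-→d24:-→d25:-→d26:-→d27:-→d28:-→d29:-→d30:-→d31:-→d32:H0 -> H0
  add 53.204.0.0/16 -> H2 at depth 16
  lookup 227.61.182.190: bits ε walk d0:H2 -> H2
  add 80.189.64.0/19 -> H3 at depth 19
  lookup 53.204.0.0: bits 0011010111001100 walk d0:H2→d1:-→d2:-→d3:-→d4:-→d5:-→d6:-→d7:-→d8:H0→d9:-→d10:-→d11:-→d12:-→d13:-→d14:-→d15:-→d16:H2 -> H2
  add 80.176.0.0/12 -> H0 at depth 12
  lookup 53.204.85.47: bits 0011010111001100 walk d0:H2→d1:-→d2:-→d3:-→d4:-→d5:-→d6:-→d7:-→d8:H0→d9:-→d10:-→d11:-→d12:-→d13:-→d14:-→d15:-→d16:H2 -> H2
  add 80.128.0.0/9 -> H2 at depth 9
  add 52.0.0.0/7 -> H0 at depth 7
  add 80.189.0.0/16 -> H0 at depth 16
  add 53.192.0.0/11 -> H2 at depth 11
  add 80.189.80.0/20 -> H4 at depth 20
  lookup 14.65.142.243: bits 00 walk d0:H2→d1:-→d2:- -> H2
  add 53.204.33.0/24 -> H1 at depth 24
  add 80.0.0.0/8 -> H1 at depth 8
  add 53.204.32.0/20 -> H4 at depth 20
  lookup 53.204.33.0: bits 001101011100110000100001 walk d0:H2→d1:-→d2:-→d3:-→d4:-→d5:-→d6:-→d7:H0→d8:H0→d9:-→d10:-→d11:H2→d12:-→d13:-→d14:-→d15:-→d16:H2→d17:-→d18:-→d19:-→d20:H4→d21:-→d22:-→d23:-→d24:H1 -> H1
  add 80.189.85.0/24 -> H1 at depth 24
  add 53.204.33.0/24 -> H3 at depth 24
  add 80.128.0.0/9 -> H1 at depth 9
  add 53.204.33.0/24 -> H4 at depth 24
  lookup 53.204.33.57: bits 001101011100110000100001 walk d0:H2→d1:-→d2:-→d3:-→d4:-→d5:-→d6:-→d7:H0→d8:H0→d9:-→d10:-→d11:H2→d12:-→d13:-→d14:-→d15:-→d16:H2→d17:-→d18:-→d19:-→d20:H4→d21:-→d22:-→d23:-→d24:H4 -> H4
  add 80.189.85.0/24 -> H2 at depth 24
  add 53.204.33.160/28 -> H4 at depth 28

== LOOKUPS ==
["H0","H0","H1","H0","H0","H0","H0","H0","H0","H2","H2","H2","H2","H1","H4"]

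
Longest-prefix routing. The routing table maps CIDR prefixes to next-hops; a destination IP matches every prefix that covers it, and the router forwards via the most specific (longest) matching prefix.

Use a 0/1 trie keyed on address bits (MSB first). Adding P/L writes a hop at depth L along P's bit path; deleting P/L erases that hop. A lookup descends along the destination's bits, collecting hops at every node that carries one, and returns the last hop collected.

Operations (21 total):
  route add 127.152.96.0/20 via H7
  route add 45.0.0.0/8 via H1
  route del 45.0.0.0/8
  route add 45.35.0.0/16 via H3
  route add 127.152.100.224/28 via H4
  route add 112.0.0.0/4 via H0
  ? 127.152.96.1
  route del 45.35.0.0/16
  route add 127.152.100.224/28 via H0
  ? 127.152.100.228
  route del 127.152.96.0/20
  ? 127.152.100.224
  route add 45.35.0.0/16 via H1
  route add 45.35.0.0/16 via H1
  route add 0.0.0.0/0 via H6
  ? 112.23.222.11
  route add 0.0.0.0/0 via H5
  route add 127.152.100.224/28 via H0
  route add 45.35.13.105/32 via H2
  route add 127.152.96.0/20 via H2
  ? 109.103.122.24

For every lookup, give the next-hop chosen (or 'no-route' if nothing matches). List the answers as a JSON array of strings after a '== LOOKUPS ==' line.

Trace:
  add 127.152.96.0/20 -> H7 at depth 20
  add 45.0.0.0/8 -> H1 at depth 8
  del 45.0.0.0/8 (clear depth 8)
  add 45.35.0.0/16 -> H3 at depth 16
  add 127.152.100.224/28 -> H4 at depth 28
  add 112.0.0.0/4 -> H0 at depth 4
  ? 127.152.96.1  path d0:-→d1:-→d2:-→d3:-→d4:H0→d5:-→d6:-→d7:-→d8:-→d9:-→d10:-→d11:-→d12:-→d13:-→d14:-→d15:-→d16:-→d17:-→d18:-→d19:-→d20:H7→d21:-  best=H7
  del 45.35.0.0/16 (clear depth 16)
  add 127.152.100.224/28 -> H0 at depth 28
  ? 127.152.100.228  path d0:-→d1:-→d2:-→d3:-→d4:H0→d5:-→d6:-→d7:-→d8:-→d9:-→d10:-→d11:-→d12:-→d13:-→d14:-→d15:-→d16:-→d17:-→d18:-→d19:-→d20:H7→d21:-→d22:-→d23:-→d24:-→d25:-→d26:-→d27:-→d28:H0  best=H0
  del 127.152.96.0/20 (clear depth 20)
  ? 127.152.100.224  path d0:-→d1:-→d2:-→d3:-→d4:H0→d5:-→d6:-→d7:-→d8:-→d9:-→d10:-→d11:-→d12:-→d13:-→d14:-→d15:-→d16:-→d17:-→d18:-→d19:-→d20:-→d21:-→d22:-→d23:-→d24:-→d25:-→d26:-→d27:-→d28:H0  best=H0
  add 45.35.0.0/16 -> H1 at depth 16
  add 45.35.0.0/16 -> H1 at depth 16
  add 0.0.0.0/0 -> H6 at depth 0
  ? 112.23.222.11  path d0:H6→d1:-→d2:-→d3:-→d4:H0  best=H0
  add 0.0.0.0/0 -> H5 at depth 0
  add 127.152.100.224/28 -> H0 at depth 28
  add 45.35.13.105/32 -> H2 at depth 32
  add 127.152.96.0/20 -> H2 at depth 20
  ? 109.103.122.24  path d0:H5→d1:-→d2:-→d3:-  best=H5

== LOOKUPS ==
["H7","H0","H0","H0","H5"]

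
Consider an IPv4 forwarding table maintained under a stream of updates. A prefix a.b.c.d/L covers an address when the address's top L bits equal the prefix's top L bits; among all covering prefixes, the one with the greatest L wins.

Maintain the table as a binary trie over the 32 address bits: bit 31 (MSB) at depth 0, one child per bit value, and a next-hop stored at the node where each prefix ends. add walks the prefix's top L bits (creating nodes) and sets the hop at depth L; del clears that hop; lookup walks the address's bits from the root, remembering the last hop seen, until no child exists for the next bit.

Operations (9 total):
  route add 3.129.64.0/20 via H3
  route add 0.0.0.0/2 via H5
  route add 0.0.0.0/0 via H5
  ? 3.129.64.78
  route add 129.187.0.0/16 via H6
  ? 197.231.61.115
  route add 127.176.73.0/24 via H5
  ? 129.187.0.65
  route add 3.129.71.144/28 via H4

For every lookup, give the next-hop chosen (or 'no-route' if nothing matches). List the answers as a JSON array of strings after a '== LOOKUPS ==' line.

Process each operation:
  add 3.129.64.0/20 -> H3 at depth 20
  add 0.0.0.0/2 -> H5 at depth 2
  add 0.0.0.0/0 -> H5 at depth 0
  lookup 3.129.64.78: bits 00000011100000010100 walk d0:H5→d1:-→d2:H5→d3:-→d4:-→d5:-→d6:-→d7:-→d8:-→d9:-→d10:-→d11:-→d12:-→d13:-→d14:-→d15:-→d16:-→d17:-→d18:-→d19:-→d20:H3 -> H3
  add 129.187.0.0/16 -> H6 at depth 16
  lookup 197.231.61.115: bits 1 walk d0:H5→d1:- -> H5
  add 127.176.73.0/24 -> H5 at depth 24
  lookup 129.187.0.65: bits 1000000110111011 walk d0:H5→d1:-→d2:-→d3:-→d4:-→d5:-→d6:-→d7:-→d8:-→d9:-→d10:-→d11:-→d12:-→d13:-→d14:-→d15:-→d16:H6 -> H6
  add 3.129.71.144/28 -> H4 at depth 28

== LOOKUPS ==
["H3","H5","H6"]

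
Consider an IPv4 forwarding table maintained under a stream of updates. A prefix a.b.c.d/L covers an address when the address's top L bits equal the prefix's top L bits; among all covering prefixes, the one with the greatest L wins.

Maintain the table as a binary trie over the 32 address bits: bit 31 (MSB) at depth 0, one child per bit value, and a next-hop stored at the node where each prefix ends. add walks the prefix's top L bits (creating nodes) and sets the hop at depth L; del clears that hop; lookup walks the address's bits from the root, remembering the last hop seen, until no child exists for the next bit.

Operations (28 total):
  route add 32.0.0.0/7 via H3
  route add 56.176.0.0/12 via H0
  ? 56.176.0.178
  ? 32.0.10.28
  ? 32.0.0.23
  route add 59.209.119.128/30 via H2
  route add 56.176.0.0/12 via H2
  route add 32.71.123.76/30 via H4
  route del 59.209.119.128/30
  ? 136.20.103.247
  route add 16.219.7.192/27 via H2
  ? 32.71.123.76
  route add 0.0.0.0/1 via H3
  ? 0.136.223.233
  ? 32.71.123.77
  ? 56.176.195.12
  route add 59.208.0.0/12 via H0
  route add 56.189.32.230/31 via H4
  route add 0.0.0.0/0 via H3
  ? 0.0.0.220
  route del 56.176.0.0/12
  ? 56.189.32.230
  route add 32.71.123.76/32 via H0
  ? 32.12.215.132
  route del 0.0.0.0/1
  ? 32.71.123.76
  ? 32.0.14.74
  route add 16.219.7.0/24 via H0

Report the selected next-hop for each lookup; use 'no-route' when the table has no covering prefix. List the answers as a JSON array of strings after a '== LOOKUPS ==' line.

Trace:
  add 32.0.0.0/7 -> H3 at depth 7
  add 56.176.0.0/12 -> H0 at depth 12
  lookup 56.176.0.178: bits 001110001011 walk d0:-→d1:-→d2:-→d3:-→d4:-→d5:-→d6:-→d7:-→d8:-→d9:-→d10:-→d11:-→d12:H0 -> H0
  lookup 32.0.10.28: bits 0010000 walk d0:-→d1:-→d2:-→d3:-→d4:-→d5:-→d6:-→d7:H3 -> H3
  lookup 32.0.0.23: bits 0010000 walk d0:-→d1:-→d2:-→d3:-→d4:-→d5:-→d6:-→d7:H3 -> H3
  add 59.209.119.128/30 -> H2 at depth 30
  add 56.176.0.0/12 -> H2 at depth 12
  add 32.71.123.76/30 -> H4 at depth 30
  del 59.209.119.128/30 (clear depth 30)
  lookup 136.20.103.247: bits ε walk d0:- -> no-route
  add 16.219.7.192/27 -> H2 at depth 27
  lookup 32.71.123.76: bits 001000000100011101111011010011 walk d0:-→d1:-→d2:-→d3:-→d4:-→d5:-→d6:-→d7:H3→d8:-→d9:-→d10:-→d11:-→d12:-→d13:-→d14:-→d15:-→d16:-→d17:-→d18:-→d19:-→d20:-→d21:-→d22:-→d23:-→d24:-→d25:-→d26:-→d27:-→d28:-→d29:-→d30:H4 -> H4
  add 0.0.0.0/1 -> H3 at depth 1
  lookup 0.136.223.233: bits 000 walk d0:-→d1:H3→d2:-→d3:- -> H3
  lookup 32.71.123.77: bits 001000000100011101111011010011 walk d0:-→d1:H3→d2:-→d3:-→d4:-→d5:-→d6:-→d7:H3→d8:-→d9:-→d10:-→d11:-→d12:-→d13:-→d14:-→d15:-→d16:-→d17:-→d18:-→d19:-→d20:-→d21:-→d22:-→d23:-→d24:-→d25:-→d26:-→d27:-→d28:-→d29:-→d30:H4 -> H4
  lookup 56.176.195.12: bits 001110001011 walk d0:-→d1:H3→d2:-→d3:-→d4:-→d5:-→d6:-→d7:-→d8:-→d9:-→d10:-→d11:-→d12:H2 -> H2
  add 59.208.0.0/12 -> H0 at depth 12
  add 56.189.32.230/31 -> H4 at depth 31
  add 0.0.0.0/0 -> H3 at depth 0
  lookup 0.0.0.220: bits 000 walk d0:H3→d1:H3→d2:-→d3:- -> H3
  del 56.176.0.0/12 (clear depth 12)
  lookup 56.189.32.230: bits 0011100010111101001000001110011 walk d0:H3→d1:H3→d2:-→d3:-→d4:-→d5:-→d6:-→d7:-→d8:-→d9:-→d10:-→d11:-→d12:-→d13:-→d14:-→d15:-→d16:-→d17:-→d18:-→d19:-→d20:-→d21:-→d22:-→d23:-→d24:-→d25:-→d26:-→d27:-→d28:-→d29:-→d30:-→d31:H4 -> H4
  add 32.71.123.76/32 -> H0 at depth 32
  lookup 32.12.215.132: bits 001000000 walk d0:H3→d1:H3→d2:-→d3:-→d4:-→d5:-→d6:-→d7:H3→d8:-→d9:- -> H3
  del 0.0.0.0/1 (clear depth 1)
  lookup 32.71.123.76: bits 00100000010001110111101101001100 walk d0:H3→d1:-→d2:-→d3:-→d4:-→d5:-→d6:-→d7:H3→d8:-→d9:-→d10:-→d11:-→d12:-→d13:-→d14:-→d15:-→d16:-→d17:-→d18:-→d19:-→d20:-→d21:-→d22:-→d23:-→d24:-→d25:-→d26:-→d27:-→d28:-→d29:-→d30:H4→d31:-→d32:H0 -> H0
  lookup 32.0.14.74: bits 001000000 walk d0:H3→d1:-→d2:-→d3:-→d4:-→d5:-→d6:-→d7:H3→d8:-→d9:- -> H3
  add 16.219.7.0/24 -> H0 at depth 24

== LOOKUPS ==
["H0","H3","H3","no-route","H4","H3","H4","H2","H3","H4","H3","H0","H3"]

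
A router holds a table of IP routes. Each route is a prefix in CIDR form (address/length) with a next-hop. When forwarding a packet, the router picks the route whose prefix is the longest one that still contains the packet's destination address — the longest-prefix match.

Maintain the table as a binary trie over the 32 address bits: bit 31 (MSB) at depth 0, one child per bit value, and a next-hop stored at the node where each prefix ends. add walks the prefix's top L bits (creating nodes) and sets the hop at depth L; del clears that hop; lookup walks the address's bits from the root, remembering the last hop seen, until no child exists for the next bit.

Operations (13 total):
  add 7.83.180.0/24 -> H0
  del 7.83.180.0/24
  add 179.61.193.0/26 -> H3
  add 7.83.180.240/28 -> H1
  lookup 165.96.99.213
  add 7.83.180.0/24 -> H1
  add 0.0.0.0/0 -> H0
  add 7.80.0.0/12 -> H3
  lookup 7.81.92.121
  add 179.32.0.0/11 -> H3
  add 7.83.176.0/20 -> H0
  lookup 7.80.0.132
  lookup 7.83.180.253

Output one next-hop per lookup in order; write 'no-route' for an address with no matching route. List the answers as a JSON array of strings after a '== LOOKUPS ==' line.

Process each operation:
  add 7.83.180.0/24 -> H0 at depth 24
  - 7.83.180.0/24 clear@24
  add 179.61.193.0/26 -> H3 at depth 26
  add 7.83.180.240/28 -> H1 at depth 28
  ? 165.96.99.213  path d0:-→d1:-→d2:-→d3:-  best=no-route
  add 7.83.180.0/24 -> H1 at depth 24
  add 0.0.0.0/0 -> H0 at depth 0
  add 7.80.0.0/12 -> H3 at depth 12
  ? 7.81.92.121  path d0:H0→d1:-→d2:-→d3:-→d4:-→d5:-→d6:-→d7:-→d8:-→d9:-→d10:-→d11:-→d12:H3→d13:-→d14:-  best=H3
  add 179.32.0.0/11 -> H3 at depth 11
  add 7.83.176.0/20 -> H0 at depth 20
  ? 7.80.0.132  path d0:H0→d1:-→d2:-→d3:-→d4:-→d5:-→d6:-→d7:-→d8:-→d9:-→d10:-→d11:-→d12:H3→d13:-→d14:-  best=H3
  ? 7.83.180.253  path d0:H0→d1:-→d2:-→d3:-→d4:-→d5:-→d6:-→d7:-→d8:-→d9:-→d10:-→d11:-→d12:H3→d13:-→d14:-→d15:-→d16:-→d17:-→d18:-→d19:-→d20:H0→d21:-→d22:-→d23:-→d24:H1→d25:-→d26:-→d27:-→d28:H1  best=H1

== LOOKUPS ==
["no-route","H3","H3","H1"]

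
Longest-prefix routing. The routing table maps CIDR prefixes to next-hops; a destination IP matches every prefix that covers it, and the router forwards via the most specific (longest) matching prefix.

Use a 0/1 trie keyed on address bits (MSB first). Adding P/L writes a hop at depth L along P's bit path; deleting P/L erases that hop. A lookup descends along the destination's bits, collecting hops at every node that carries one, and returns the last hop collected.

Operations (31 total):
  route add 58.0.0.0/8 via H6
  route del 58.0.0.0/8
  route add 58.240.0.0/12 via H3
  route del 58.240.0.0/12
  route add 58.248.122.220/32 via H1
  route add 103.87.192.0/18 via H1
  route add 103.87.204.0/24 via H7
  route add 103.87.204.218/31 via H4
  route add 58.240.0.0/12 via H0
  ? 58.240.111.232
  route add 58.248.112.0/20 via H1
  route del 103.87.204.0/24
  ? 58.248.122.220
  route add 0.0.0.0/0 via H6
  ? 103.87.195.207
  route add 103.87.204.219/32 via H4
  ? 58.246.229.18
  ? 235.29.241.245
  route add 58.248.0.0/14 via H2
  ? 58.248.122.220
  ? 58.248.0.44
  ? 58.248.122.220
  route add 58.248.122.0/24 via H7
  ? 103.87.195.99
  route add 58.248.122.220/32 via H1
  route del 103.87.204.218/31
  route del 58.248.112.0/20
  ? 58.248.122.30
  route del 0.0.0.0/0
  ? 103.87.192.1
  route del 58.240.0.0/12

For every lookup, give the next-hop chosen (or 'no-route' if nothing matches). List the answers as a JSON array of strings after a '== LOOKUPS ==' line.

Trace:
  add 58.0.0.0/8 -> H6 at depth 8
  del 58.0.0.0/8 (clear depth 8)
  add 58.240.0.0/12 -> H3 at depth 12
  del 58.240.0.0/12 (clear depth 12)
  add 58.248.122.220/32 -> H1 at depth 32
  add 103.87.192.0/18 -> H1 at depth 18
  add 103.87.204.0/24 -> H7 at depth 24
  add 103.87.204.218/31 -> H4 at depth 31
  add 58.240.0.0/12 -> H0 at depth 12
  lookup 58.240.111.232: bits 001110101111 walk d0:-→d1:-→d2:-→d3:-→d4:-→d5:-→d6:-→d7:-→d8:-→d9:-→d10:-→d11:-→d12:H0 -> H0
  add 58.248.112.0/20 -> H1 at depth 20
  del 103.87.204.0/24 (clear depth 24)
  lookup 58.248.122.220: bits 00111010111110000111101011011100 walk d0:-→d1:-→d2:-→d3:-→d4:-→d5:-→d6:-→d7:-→d8:-→d9:-→d10:-→d11:-→d12:H0→d13:-→d14:-→d15:-→d16:-→d17:-→d18:-→d19:-→d20:H1→d21:-→d22:-→d23:-→d24:-→d25:-→d26:-→d27:-→d28:-→d29:-→d30:-→d31:-→d32:H1 -> H1
  add 0.0.0.0/0 -> H6 at depth 0
  lookup 103.87.195.207: bits 01100111010101111100 walk d0:H6→d1:-→d2:-→d3:-→d4:-→d5:-→d6:-→d7:-→d8:-→d9:-→d10:-→d11:-→d12:-→d13:-→d14:-→d15:-→d16:-→d17:-→d18:H1→d19:-→d20:- -> H1
  add 103.87.204.219/32 -> H4 at depth 32
  lookup 58.246.229.18: bits 001110101111 walk d0:H6→d1:-→d2:-→d3:-→d4:-→d5:-→d6:-→d7:-→d8:-→d9:-→d10:-→d11:-→d12:H0 -> H0
  lookup 235.29.241.245: bits ε walk d0:H6 -> H6
  add 58.248.0.0/14 -> H2 at depth 14
  lookup 58.248.122.220: bits 00111010111110000111101011011100 walk d0:H6→d1:-→d2:-→d3:-→d4:-→d5:-→d6:-→d7:-→d8:-→d9:-→d10:-→d11:-→d12:H0→d13:-→d14:H2→d15:-→d16:-→d17:-→d18:-→d19:-→d20:H1→d21:-→d22:-→d23:-→d24:-→d25:-→d26:-→d27:-→d28:-→d29:-→d30:-→d31:-→d32:H1 -> H1
  lookup 58.248.0.44: bits 00111010111110000 walk d0:H6→d1:-→d2:-→d3:-→d4:-→d5:-→d6:-→d7:-→d8:-→d9:-→d10:-→d11:-→d12:H0→d13:-→d14:H2→d15:-→d16:-→d17:- -> H2
  lookup 58.248.122.220: bits 00111010111110000111101011011100 walk d0:H6→d1:-→d2:-→d3:-→d4:-→d5:-→d6:-→d7:-→d8:-→d9:-→d10:-→d11:-→d12:H0→d13:-→d14:H2→d15:-→d16:-→d17:-→d18:-→d19:-→d20:H1→d21:-→d22:-→d23:-→d24:-→d25:-→d26:-→d27:-→d28:-→d29:-→d30:-→d31:-→d32:H1 -> H1
  add 58.248.122.0/24 -> H7 at depth 24
  lookup 103.87.195.99: bits 01100111010101111100 walk d0:H6→d1:-→d2:-→d3:-→d4:-→d5:-→d6:-→d7:-→d8:-→d9:-→d10:-→d11:-→d12:-→d13:-→d14:-→d15:-→d16:-→d17:-→d18:H1→d19:-→d20:- -> H1
  add 58.248.122.220/32 -> H1 at depth 32
  del 103.87.204.218/31 (clear depth 31)
  del 58.248.112.0/20 (clear depth 20)
  lookup 58.248.122.30: bits 001110101111100001111010 walk d0:H6→d1:-→d2:-→d3:-→d4:-→d5:-→d6:-→d7:-→d8:-→d9:-→d10:-→d11:-→d12:H0→d13:-→d14:H2→d15:-→d16:-→d17:-→d18:-→d19:-→d20:-→d21:-→d22:-→d23:-→d24:H7 -> H7
  del 0.0.0.0/0 (clear depth 0)
  lookup 103.87.192.1: bits 01100111010101111100 walk d0:-→d1:-→d2:-→d3:-→d4:-→d5:-→d6:-→d7:-→d8:-→d9:-→d10:-→d11:-→d12:-→d13:-→d14:-→d15:-→d16:-→d17:-→d18:H1→d19:-→d20:- -> H1
  del 58.240.0.0/12 (clear depth 12)

== LOOKUPS ==
["H0","H1","H1","H0","H6","H1","H2","H1","H1","H7","H1"]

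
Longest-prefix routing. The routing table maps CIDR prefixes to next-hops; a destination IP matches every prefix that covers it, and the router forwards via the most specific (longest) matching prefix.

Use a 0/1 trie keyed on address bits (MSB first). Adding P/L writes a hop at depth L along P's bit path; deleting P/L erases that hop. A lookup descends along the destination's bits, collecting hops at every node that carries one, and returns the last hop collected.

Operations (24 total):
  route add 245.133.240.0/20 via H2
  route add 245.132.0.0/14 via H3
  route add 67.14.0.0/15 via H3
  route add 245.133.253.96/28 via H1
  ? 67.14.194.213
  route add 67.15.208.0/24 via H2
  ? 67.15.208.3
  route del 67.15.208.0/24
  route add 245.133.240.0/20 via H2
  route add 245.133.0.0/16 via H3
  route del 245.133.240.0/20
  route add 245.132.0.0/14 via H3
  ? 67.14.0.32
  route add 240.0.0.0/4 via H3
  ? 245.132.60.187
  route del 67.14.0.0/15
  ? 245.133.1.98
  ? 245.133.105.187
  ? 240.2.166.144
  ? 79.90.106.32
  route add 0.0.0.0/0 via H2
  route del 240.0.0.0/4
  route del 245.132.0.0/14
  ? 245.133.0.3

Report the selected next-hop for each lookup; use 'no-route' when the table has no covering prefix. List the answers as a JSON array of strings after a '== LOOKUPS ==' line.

Trace:
  + 245.133.240.0/20 (H2) depth=20
  + 245.132.0.0/14 (H3) depth=14
  + 67.14.0.0/15 (H3) depth=15
  + 245.133.253.96/28 (H1) depth=28
  Q 67.14.194.213: descend 010000110000111 ; hops seen [H3] ; pick H3
  + 67.15.208.0/24 (H2) depth=24
  Q 67.15.208.3: descend 010000110000111111010000 ; hops seen [H3,H2] ; pick H2
  del 67.15.208.0/24 (clear depth 24)
  + 245.133.240.0/20 (H2) depth=20
  + 245.133.0.0/16 (H3) depth=16
  del 245.133.240.0/20 (clear depth 20)
  + 245.132.0.0/14 (H3) depth=14
  Q 67.14.0.32: descend 010000110000111 ; hops seen [H3] ; pick H3
  + 240.0.0.0/4 (H3) depth=4
  Q 245.132.60.187: descend 111101011000010 ; hops seen [H3,H3] ; pick H3
  del 67.14.0.0/15 (clear depth 15)
  Q 245.133.1.98: descend 1111010110000101 ; hops seen [H3,H3,H3] ; pick H3
  Q 245.133.105.187: descend 1111010110000101 ; hops seen [H3,H3,H3] ; pick H3
  Q 240.2.166.144: descend 11110 ; hops seen [H3] ; pick H3
  Q 79.90.106.32: descend 0100 ; hops seen [∅] ; pick no-route
  + 0.0.0.0/0 (H2) depth=0
  del 240.0.0.0/4 (clear depth 4)
  del 245.132.0.0/14 (clear depth 14)
  Q 245.133.0.3: descend 1111010110000101 ; hops seen [H2,H3] ; pick H3

== LOOKUPS ==
["H3","H2","H3","H3","H3","H3","H3","no-route","H3"]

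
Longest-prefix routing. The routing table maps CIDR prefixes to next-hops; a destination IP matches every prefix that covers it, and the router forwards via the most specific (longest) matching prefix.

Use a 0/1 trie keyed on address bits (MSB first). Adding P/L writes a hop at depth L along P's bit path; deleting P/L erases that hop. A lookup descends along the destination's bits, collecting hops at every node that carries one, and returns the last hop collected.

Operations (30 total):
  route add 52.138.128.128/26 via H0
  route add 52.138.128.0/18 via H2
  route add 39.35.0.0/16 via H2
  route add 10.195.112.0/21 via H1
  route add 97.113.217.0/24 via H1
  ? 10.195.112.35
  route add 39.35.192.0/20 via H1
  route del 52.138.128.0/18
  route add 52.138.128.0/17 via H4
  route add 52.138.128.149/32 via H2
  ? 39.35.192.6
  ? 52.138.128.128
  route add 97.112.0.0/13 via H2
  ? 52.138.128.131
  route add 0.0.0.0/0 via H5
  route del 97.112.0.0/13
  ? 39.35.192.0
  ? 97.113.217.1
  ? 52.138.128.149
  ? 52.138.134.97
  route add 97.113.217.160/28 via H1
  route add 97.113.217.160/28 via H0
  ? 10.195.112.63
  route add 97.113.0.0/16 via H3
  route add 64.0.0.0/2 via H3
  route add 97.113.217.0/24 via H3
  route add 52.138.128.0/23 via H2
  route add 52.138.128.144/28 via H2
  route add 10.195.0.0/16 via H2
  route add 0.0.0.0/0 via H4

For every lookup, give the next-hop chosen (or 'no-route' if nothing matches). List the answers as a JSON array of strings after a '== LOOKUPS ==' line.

Process each operation:
  + 52.138.128.128/26 (H0) depth=26
  + 52.138.128.0/18 (H2) depth=18
  + 39.35.0.0/16 (H2) depth=16
  + 10.195.112.0/21 (H1) depth=21
  + 97.113.217.0/24 (H1) depth=24
  Q 10.195.112.35: descend 000010101100001101110 ; hops seen [H1] ; pick H1
  + 39.35.192.0/20 (H1) depth=20
  del 52.138.128.0/18 (clear depth 18)
  + 52.138.128.0/17 (H4) depth=17
  + 52.138.128.149/32 (H2) depth=32
  Q 39.35.192.6: descend 00100111001000111100 ; hops seen [H2,H1] ; pick H1
  Q 52.138.128.128: descend 001101001000101010000000100 ; hops seen [H4,H0] ; pick H0
  + 97.112.0.0/13 (H2) depth=13
  Q 52.138.128.131: descend 001101001000101010000000100 ; hops seen [H4,H0] ; pick H0
  + 0.0.0.0/0 (H5) depth=0
  del 97.112.0.0/13 (clear depth 13)
  Q 39.35.192.0: descend 00100111001000111100 ; hops seen [H5,H2,H1] ; pick H1
  Q 97.113.217.1: descend 011000010111000111011001 ; hops seen [H5,H1] ; pick H1
  Q 52.138.128.149: descend 00110100100010101000000010010101 ; hops seen [H5,H4,H0,H2] ; pick H2
  Q 52.138.134.97: descend 001101001000101010000 ; hops seen [H5,H4] ; pick H4
  + 97.113.217.160/28 (H1) depth=28
  + 97.113.217.160/28 (H0) depth=28
  Q 10.195.112.63: descend 000010101100001101110 ; hops seen [H5,H1] ; pick H1
  + 97.113.0.0/16 (H3) depth=16
  + 64.0.0.0/2 (H3) depth=2
  + 97.113.217.0/24 (H3) depth=24
  + 52.138.128.0/23 (H2) depth=23
  + 52.138.128.144/28 (H2) depth=28
  + 10.195.0.0/16 (H2) depth=16
  + 0.0.0.0/0 (H4) depth=0

== LOOKUPS ==
["H1","H1","H0","H0","H1","H1","H2","H4","H1"]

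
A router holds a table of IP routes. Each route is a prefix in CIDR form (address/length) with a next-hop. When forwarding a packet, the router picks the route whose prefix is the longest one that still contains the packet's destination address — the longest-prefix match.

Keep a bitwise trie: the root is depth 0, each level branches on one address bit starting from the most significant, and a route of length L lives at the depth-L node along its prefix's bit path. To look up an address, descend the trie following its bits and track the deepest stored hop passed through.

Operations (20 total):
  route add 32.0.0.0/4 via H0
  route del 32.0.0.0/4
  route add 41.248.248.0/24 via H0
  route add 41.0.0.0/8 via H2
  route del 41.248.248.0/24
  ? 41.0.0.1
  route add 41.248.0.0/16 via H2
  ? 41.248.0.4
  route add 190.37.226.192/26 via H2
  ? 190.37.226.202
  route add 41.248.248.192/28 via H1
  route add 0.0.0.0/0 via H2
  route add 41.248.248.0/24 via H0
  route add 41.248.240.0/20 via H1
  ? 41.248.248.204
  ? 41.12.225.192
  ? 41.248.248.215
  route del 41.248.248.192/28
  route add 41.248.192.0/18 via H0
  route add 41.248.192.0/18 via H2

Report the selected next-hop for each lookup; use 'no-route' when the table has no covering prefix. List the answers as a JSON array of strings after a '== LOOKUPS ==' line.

Apply in order:
  add 32.0.0.0/4 -> H0 at depth 4
  del 32.0.0.0/4 (clear depth 4)
  add 41.248.248.0/24 -> H0 at depth 24
  add 41.0.0.0/8 -> H2 at depth 8
  del 41.248.248.0/24 (clear depth 24)
  Q 41.0.0.1: descend 00101001 ; hops seen [H2] ; pick H2
  add 41.248.0.0/16 -> H2 at depth 16
  Q 41.248.0.4: descend 0010100111111000 ; hops seen [H2,H2] ; pick H2
  add 190.37.226.192/26 -> H2 at depth 26
  Q 190.37.226.202: descend 10111110001001011110001011 ; hops seen [H2] ; pick H2
  add 41.248.248.192/28 -> H1 at depth 28
  add 0.0.0.0/0 -> H2 at depth 0
  add 41.248.248.0/24 -> H0 at depth 24
  add 41.248.240.0/20 -> H1 at depth 20
  Q 41.248.248.204: descend 0010100111111000111110001100 ; hops seen [H2,H2,H2,H1,H0,H1] ; pick H1
  Q 41.12.225.192: descend 00101001 ; hops seen [H2,H2] ; pick H2
  Q 41.248.248.215: descend 001010011111100011111000110 ; hops seen [H2,H2,H2,H1,H0] ; pick H0
  del 41.248.248.192/28 (clear depth 28)
  add 41.248.192.0/18 -> H0 at depth 18
  add 41.248.192.0/18 -> H2 at depth 18

== LOOKUPS ==
["H2","H2","H2","H1","H2","H0"]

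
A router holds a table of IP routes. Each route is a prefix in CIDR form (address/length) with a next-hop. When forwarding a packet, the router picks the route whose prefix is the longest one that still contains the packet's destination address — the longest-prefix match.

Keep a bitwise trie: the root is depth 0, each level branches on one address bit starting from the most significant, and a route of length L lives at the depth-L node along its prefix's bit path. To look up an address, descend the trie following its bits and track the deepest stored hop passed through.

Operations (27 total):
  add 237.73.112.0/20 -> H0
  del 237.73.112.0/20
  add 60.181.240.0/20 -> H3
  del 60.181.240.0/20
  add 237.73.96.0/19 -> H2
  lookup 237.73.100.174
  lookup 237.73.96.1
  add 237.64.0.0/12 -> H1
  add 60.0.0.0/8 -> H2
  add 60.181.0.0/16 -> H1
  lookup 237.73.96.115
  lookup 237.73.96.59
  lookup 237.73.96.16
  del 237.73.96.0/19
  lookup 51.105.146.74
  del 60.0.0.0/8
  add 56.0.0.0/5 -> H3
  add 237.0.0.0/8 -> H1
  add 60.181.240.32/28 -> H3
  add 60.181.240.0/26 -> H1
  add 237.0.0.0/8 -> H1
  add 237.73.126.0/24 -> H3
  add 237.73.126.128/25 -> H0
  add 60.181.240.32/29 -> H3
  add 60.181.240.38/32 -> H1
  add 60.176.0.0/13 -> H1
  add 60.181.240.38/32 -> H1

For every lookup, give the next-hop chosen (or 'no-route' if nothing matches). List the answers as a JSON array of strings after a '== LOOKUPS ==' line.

Apply in order:
  add 237.73.112.0/20 -> H0 at depth 20
  - 237.73.112.0/20 clear@20
  add 60.181.240.0/20 -> H3 at depth 20
  - 60.181.240.0/20 clear@20
  add 237.73.96.0/19 -> H2 at depth 19
  Q 237.73.100.174: descend 1110110101001001011 ; hops seen [H2] ; pick H2
  Q 237.73.96.1: descend 1110110101001001011 ; hops seen [H2] ; pick H2
  add 237.64.0.0/12 -> H1 at depth 12
  add 60.0.0.0/8 -> H2 at depth 8
  add 60.181.0.0/16 -> H1 at depth 16
  Q 237.73.96.115: descend 1110110101001001011 ; hops seen [H1,H2] ; pick H2
  Q 237.73.96.59: descend 1110110101001001011 ; hops seen [H1,H2] ; pick H2
  Q 237.73.96.16: descend 1110110101001001011 ; hops seen [H1,H2] ; pick H2
  - 237.73.96.0/19 clear@19
  Q 51.105.146.74: descend 0011 ; hops seen [∅] ; pick no-route
  - 60.0.0.0/8 clear@8
  add 56.0.0.0/5 -> H3 at depth 5
  add 237.0.0.0/8 -> H1 at depth 8
  add 60.181.240.32/28 -> H3 at depth 28
  add 60.181.240.0/26 -> H1 at depth 26
  add 237.0.0.0/8 -> H1 at depth 8
  add 237.73.126.0/24 -> H3 at depth 24
  add 237.73.126.128/25 -> H0 at depth 25
  add 60.181.240.32/29 -> H3 at depth 29
  add 60.181.240.38/32 -> H1 at depth 32
  add 60.176.0.0/13 -> H1 at depth 13
  add 60.181.240.38/32 -> H1 at depth 32

== LOOKUPS ==
["H2","H2","H2","H2","H2","no-route"]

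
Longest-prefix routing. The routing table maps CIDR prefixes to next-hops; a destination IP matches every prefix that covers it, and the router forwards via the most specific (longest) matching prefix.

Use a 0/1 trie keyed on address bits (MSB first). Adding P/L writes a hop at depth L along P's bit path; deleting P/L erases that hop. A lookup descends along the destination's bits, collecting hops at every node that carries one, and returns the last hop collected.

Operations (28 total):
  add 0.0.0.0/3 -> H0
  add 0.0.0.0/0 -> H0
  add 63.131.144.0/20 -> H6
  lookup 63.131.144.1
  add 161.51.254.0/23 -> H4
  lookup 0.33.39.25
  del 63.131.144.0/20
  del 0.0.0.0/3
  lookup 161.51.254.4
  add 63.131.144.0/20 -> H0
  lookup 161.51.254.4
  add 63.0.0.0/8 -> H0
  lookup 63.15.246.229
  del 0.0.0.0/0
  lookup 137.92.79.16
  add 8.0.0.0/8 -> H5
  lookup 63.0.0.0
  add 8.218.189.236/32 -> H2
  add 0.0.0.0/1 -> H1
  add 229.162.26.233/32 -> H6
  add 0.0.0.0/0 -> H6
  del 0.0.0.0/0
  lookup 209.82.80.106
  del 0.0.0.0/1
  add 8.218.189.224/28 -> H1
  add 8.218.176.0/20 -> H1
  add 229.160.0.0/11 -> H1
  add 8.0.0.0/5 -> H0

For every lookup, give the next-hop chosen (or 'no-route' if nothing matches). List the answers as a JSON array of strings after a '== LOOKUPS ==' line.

Trace:
  add 0.0.0.0/3 -> H0 at depth 3
  add 0.0.0.0/0 -> H0 at depth 0
  add 63.131.144.0/20 -> H6 at depth 20
  ? 63.131.144.1  path d0:H0→d1:-→d2:-→d3:-→d4:-→d5:-→d6:-→d7:-→d8:-→d9:-→d10:-→d11:-→d12:-→d13:-→d14:-→d15:-→d16:-→d17:-→d18:-→d19:-→d20:H6  best=H6
  add 161.51.254.0/23 -> H4 at depth 23
  ? 0.33.39.25  path d0:H0→d1:-→d2:-→d3:H0  best=H0
  - 63.131.144.0/20 clear@20
  - 0.0.0.0/3 clear@3
  ? 161.51.254.4  path d0:H0→d1:-→d2:-→d3:-→d4:-→d5:-→d6:-→d7:-→d8:-→d9:-→d10:-→d11:-→d12:-→d13:-→d14:-→d15:-→d16:-→d17:-→d18:-→d19:-→d20:-→d21:-→d22:-→d23:H4  best=H4
  add 63.131.144.0/20 -> H0 at depth 20
  ? 161.51.254.4  path d0:H0→d1:-→d2:-→d3:-→d4:-→d5:-→d6:-→d7:-→d8:-→d9:-→d10:-→d11:-→d12:-→d13:-→d14:-→d15:-→d16:-→d17:-→d18:-→d19:-→d20:-→d21:-→d22:-→d23:H4  best=H4
  add 63.0.0.0/8 -> H0 at depth 8
  ? 63.15.246.229  path d0:H0→d1:-→d2:-→d3:-→d4:-→d5:-→d6:-→d7:-→d8:H0  best=H0
  - 0.0.0.0/0 clear@0
  ? 137.92.79.16  path d0:-→d1:-→d2:-  best=no-route
  add 8.0.0.0/8 -> H5 at depth 8
  ? 63.0.0.0  path d0:-→d1:-→d2:-→d3:-→d4:-→d5:-→d6:-→d7:-→d8:H0  best=H0
  add 8.218.189.236/32 -> H2 at depth 32
  add 0.0.0.0/1 -> H1 at depth 1
  add 229.162.26.233/32 -> H6 at depth 32
  add 0.0.0.0/0 -> H6 at depth 0
  - 0.0.0.0/0 clear@0
  ? 209.82.80.106  path d0:-→d1:-→d2:-  best=no-route
  - 0.0.0.0/1 clear@1
  add 8.218.189.224/28 -> H1 at depth 28
  add 8.218.176.0/20 -> H1 at depth 20
  add 229.160.0.0/11 -> H1 at depth 11
  add 8.0.0.0/5 -> H0 at depth 5

== LOOKUPS ==
["H6","H0","H4","H4","H0","no-route","H0","no-route"]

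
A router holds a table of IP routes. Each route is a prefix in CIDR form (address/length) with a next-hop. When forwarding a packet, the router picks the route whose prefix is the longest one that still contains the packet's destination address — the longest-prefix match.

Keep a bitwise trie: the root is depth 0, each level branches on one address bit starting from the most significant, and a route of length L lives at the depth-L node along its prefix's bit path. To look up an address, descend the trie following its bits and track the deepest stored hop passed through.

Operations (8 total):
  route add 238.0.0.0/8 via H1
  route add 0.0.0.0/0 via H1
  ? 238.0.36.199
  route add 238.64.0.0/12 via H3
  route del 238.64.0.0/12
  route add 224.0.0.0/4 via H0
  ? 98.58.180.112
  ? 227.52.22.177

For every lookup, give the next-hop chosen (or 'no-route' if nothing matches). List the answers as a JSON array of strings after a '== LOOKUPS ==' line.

Trace:
  + 238.0.0.0/8 (H1) depth=8
  + 0.0.0.0/0 (H1) depth=0
  lookup 238.0.36.199: bits 11101110 walk d0:H1→d1:-→d2:-→d3:-→d4:-→d5:-→d6:-→d7:-→d8:H1 -> H1
  + 238.64.0.0/12 (H3) depth=12
  del 238.64.0.0/12 (clear depth 12)
  + 224.0.0.0/4 (H0) depth=4
  lookup 98.58.180.112: bits ε walk d0:H1 -> H1
  lookup 227.52.22.177: bits 1110 walk d0:H1→d1:-→d2:-→d3:-→d4:H0 -> H0

== LOOKUPS ==
["H1","H1","H0"]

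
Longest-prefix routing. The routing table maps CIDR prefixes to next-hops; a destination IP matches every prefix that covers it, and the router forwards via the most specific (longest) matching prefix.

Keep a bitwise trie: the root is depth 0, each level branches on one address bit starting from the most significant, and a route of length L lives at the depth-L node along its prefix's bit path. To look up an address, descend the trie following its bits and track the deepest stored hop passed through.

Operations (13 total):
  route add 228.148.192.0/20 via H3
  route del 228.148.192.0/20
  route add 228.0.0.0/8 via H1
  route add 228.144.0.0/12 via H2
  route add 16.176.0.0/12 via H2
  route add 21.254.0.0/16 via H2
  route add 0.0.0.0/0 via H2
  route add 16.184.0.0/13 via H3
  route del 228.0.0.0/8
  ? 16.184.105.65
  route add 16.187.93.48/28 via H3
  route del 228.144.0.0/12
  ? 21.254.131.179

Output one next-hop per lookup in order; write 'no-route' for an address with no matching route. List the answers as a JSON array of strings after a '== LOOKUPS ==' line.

Process each operation:
  + 228.148.192.0/20 (H3) depth=20
  del 228.148.192.0/20 (clear depth 20)
  + 228.0.0.0/8 (H1) depth=8
  + 228.144.0.0/12 (H2) depth=12
  + 16.176.0.0/12 (H2) depth=12
  + 21.254.0.0/16 (H2) depth=16
  + 0.0.0.0/0 (H2) depth=0
  + 16.184.0.0/13 (H3) depth=13
  del 228.0.0.0/8 (clear depth 8)
  ? 16.184.105.65  path d0:H2→d1:-→d2:-→d3:-→d4:-→d5:-→d6:-→d7:-→d8:-→d9:-→d10:-→d11:-→d12:H2→d13:H3  best=H3
  + 16.187.93.48/28 (H3) depth=28
  del 228.144.0.0/12 (clear depth 12)
  ? 21.254.131.179  path d0:H2→d1:-→d2:-→d3:-→d4:-→d5:-→d6:-→d7:-→d8:-→d9:-→d10:-→d11:-→d12:-→d13:-→d14:-→d15:-→d16:H2  best=H2

== LOOKUPS ==
["H3","H2"]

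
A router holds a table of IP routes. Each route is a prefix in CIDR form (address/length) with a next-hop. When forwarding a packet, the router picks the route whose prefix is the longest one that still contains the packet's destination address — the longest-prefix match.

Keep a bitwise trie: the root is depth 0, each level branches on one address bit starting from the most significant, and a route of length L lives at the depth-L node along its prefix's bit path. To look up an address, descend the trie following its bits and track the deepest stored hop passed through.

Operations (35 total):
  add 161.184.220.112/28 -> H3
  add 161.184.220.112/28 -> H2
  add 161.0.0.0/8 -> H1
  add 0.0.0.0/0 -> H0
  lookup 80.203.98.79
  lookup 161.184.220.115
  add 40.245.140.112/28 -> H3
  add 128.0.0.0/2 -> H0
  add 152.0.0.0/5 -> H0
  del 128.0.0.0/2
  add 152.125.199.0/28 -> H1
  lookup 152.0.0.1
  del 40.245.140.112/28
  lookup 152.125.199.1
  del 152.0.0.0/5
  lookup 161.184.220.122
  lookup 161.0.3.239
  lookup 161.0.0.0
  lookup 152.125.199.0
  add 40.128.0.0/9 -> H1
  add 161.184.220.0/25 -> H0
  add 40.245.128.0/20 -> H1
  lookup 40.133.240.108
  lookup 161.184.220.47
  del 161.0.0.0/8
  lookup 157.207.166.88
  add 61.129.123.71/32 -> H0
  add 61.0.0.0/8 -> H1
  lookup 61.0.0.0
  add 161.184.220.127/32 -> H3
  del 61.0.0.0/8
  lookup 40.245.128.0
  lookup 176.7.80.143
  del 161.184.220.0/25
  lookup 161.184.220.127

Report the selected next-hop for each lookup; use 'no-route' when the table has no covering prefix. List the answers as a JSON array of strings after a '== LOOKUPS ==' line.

Process each operation:
  add 161.184.220.112/28 -> H3 at depth 28
  add 161.184.220.112/28 -> H2 at depth 28
  add 161.0.0.0/8 -> H1 at depth 8
  add 0.0.0.0/0 -> H0 at depth 0
  lookup 80.203.98.79: bits ε walk d0:H0 -> H0
  lookup 161.184.220.115: bits 1010000110111000110111000111 walk d0:H0→d1:-→d2:-→d3:-→d4:-→d5:-→d6:-→d7:-→d8:H1→d9:-→d10:-→d11:-→d12:-→d13:-→d14:-→d15:-→d16:-→d17:-→d18:-→d19:-→d20:-→d21:-→d22:-→d23:-→d24:-→d25:-→d26:-→d27:-→d28:H2 -> H2
  add 40.245.140.112/28 -> H3 at depth 28
  add 128.0.0.0/2 -> H0 at depth 2
  add 152.0.0.0/5 -> H0 at depth 5
  del 128.0.0.0/2 (clear depth 2)
  add 152.125.199.0/28 -> H1 at depth 28
  lookup 152.0.0.1: bits 100110000 walk d0:H0→d1:-→d2:-→d3:-→d4:-→d5:H0→d6:-→d7:-→d8:-→d9:- -> H0
  del 40.245.140.112/28 (clear depth 28)
  lookup 152.125.199.1: bits 1001100001111101110001110000 walk d0:H0→d1:-→d2:-→d3:-→d4:-→d5:H0→d6:-→d7:-→d8:-→d9:-→d10:-→d11:-→d12:-→d13:-→d14:-→d15:-→d16:-→d17:-→d18:-→d19:-→d20:-→d21:-→d22:-→d23:-→d24:-→d25:-→d26:-→d27:-→d28:H1 -> H1
  del 152.0.0.0/5 (clear depth 5)
  lookup 161.184.220.122: bits 1010000110111000110111000111 walk d0:H0→d1:-→d2:-→d3:-→d4:-→d5:-→d6:-→d7:-→d8:H1→d9:-→d10:-→d11:-→d12:-→d13:-→d14:-→d15:-→d16:-→d17:-→d18:-→d19:-→d20:-→d21:-→d22:-→d23:-→d24:-→d25:-→d26:-→d27:-→d28:H2 -> H2
  lookup 161.0.3.239: bits 10100001 walk d0:H0→d1:-→d2:-→d3:-→d4:-→d5:-→d6:-→d7:-→d8:H1 -> H1
  lookup 161.0.0.0: bits 10100001 walk d0:H0→d1:-→d2:-→d3:-→d4:-→d5:-→d6:-→d7:-→d8:H1 -> H1
  lookup 152.125.199.0: bits 1001100001111101110001110000 walk d0:H0→d1:-→d2:-→d3:-→d4:-→d5:-→d6:-→d7:-→d8:-→d9:-→d10:-→d11:-→d12:-→d13:-→d14:-→d15:-→d16:-→d17:-→d18:-→d19:-→d20:-→d21:-→d22:-→d23:-→d24:-→d25:-→d26:-→d27:-→d28:H1 -> H1
  add 40.128.0.0/9 -> H1 at depth 9
  add 161.184.220.0/25 -> H0 at depth 25
  add 40.245.128.0/20 -> H1 at depth 20
  lookup 40.133.240.108: bits 001010001 walk d0:H0→d1:-→d2:-→d3:-→d4:-→d5:-→d6:-→d7:-→d8:-→d9:H1 -> H1
  lookup 161.184.220.47: bits 1010000110111000110111000 walk d0:H0→d1:-→d2:-→d3:-→d4:-→d5:-→d6:-→d7:-→d8:H1→d9:-→d10:-→d11:-→d12:-→d13:-→d14:-→d15:-→d16:-→d17:-→d18:-→d19:-→d20:-→d21:-→d22:-→d23:-→d24:-→d25:H0 -> H0
  del 161.0.0.0/8 (clear depth 8)
  lookup 157.207.166.88: bits 10011 walk d0:H0→d1:-→d2:-→d3:-→d4:-→d5:- -> H0
  add 61.129.123.71/32 -> H0 at depth 32
  add 61.0.0.0/8 -> H1 at depth 8
  lookup 61.0.0.0: bits 00111101 walk d0:H0→d1:-→d2:-→d3:-→d4:-→d5:-→d6:-→d7:-→d8:H1 -> H1
  add 161.184.220.127/32 -> H3 at depth 32
  del 61.0.0.0/8 (clear depth 8)
  lookup 40.245.128.0: bits 00101000111101011000 walk d0:H0→d1:-→d2:-→d3:-→d4:-→d5:-→d6:-→d7:-→d8:-→d9:H1→d10:-→d11:-→d12:-→d13:-→d14:-→d15:-→d16:-→d17:-→d18:-→d19:-→d20:H1 -> H1
  lookup 176.7.80.143: bits 101 walk d0:H0→d1:-→d2:-→d3:- -> H0
  del 161.184.220.0/25 (clear depth 25)
  lookup 161.184.220.127: bits 10100001101110001101110001111111 walk d0:H0→d1:-→d2:-→d3:-→d4:-→d5:-→d6:-→d7:-→d8:-→d9:-→d10:-→d11:-→d12:-→d13:-→d14:-→d15:-→d16:-→d17:-→d18:-→d19:-→d20:-→d21:-→d22:-→d23:-→d24:-→d25:-→d26:-→d27:-→d28:H2→d29:-→d30:-→d31:-→d32:H3 -> H3

== LOOKUPS ==
["H0","H2","H0","H1","H2","H1","H1","H1","H1","H0","H0","H1","H1","H0","H3"]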